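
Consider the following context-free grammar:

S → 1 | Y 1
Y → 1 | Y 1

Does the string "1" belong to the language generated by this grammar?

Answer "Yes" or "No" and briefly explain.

Yes - a valid derivation exists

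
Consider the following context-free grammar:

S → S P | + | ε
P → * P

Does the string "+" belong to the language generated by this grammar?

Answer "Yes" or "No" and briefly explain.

Yes - a valid derivation exists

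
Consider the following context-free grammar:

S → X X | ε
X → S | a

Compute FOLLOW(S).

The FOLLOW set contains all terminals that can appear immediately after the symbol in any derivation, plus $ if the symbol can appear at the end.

We compute FOLLOW(S) using the standard algorithm.
FOLLOW(S) starts with {$}.
FIRST(S) = {a, ε}
FIRST(X) = {a, ε}
FOLLOW(S) = {$, a}
FOLLOW(X) = {$, a}
Therefore, FOLLOW(S) = {$, a}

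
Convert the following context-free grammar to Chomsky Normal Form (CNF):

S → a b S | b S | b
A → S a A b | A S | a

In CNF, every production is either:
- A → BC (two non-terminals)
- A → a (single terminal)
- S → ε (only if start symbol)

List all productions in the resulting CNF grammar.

TA → a; TB → b; S → b; A → a; S → TA X0; X0 → TB S; S → TB S; A → S X1; X1 → TA X2; X2 → A TB; A → A S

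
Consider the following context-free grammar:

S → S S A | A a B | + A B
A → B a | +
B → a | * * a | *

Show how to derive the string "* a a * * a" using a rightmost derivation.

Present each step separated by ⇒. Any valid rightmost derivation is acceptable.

S ⇒ A a B ⇒ A a * * a ⇒ B a a * * a ⇒ * a a * * a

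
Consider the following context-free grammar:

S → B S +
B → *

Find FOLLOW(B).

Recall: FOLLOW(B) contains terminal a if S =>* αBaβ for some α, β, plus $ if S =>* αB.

We compute FOLLOW(B) using the standard algorithm.
FOLLOW(S) starts with {$}.
FIRST(B) = {*}
FIRST(S) = {*}
FOLLOW(B) = {*}
FOLLOW(S) = {$, +}
Therefore, FOLLOW(B) = {*}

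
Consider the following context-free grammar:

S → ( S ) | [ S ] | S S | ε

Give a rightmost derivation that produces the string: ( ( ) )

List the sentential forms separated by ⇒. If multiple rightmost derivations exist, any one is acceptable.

S ⇒ ( S ) ⇒ ( ( S ) ) ⇒ ( ( ) )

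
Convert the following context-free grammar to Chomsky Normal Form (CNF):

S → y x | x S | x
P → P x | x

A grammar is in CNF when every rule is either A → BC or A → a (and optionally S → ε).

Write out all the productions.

TY → y; TX → x; S → x; P → x; S → TY TX; S → TX S; P → P TX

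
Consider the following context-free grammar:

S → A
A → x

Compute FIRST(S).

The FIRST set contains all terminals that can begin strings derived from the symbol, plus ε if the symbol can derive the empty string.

We compute FIRST(S) using the standard algorithm.
FIRST(A) = {x}
FIRST(S) = {x}
Therefore, FIRST(S) = {x}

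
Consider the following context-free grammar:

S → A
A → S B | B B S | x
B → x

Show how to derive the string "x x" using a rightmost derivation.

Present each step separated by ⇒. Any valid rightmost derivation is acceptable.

S ⇒ A ⇒ S B ⇒ S x ⇒ A x ⇒ x x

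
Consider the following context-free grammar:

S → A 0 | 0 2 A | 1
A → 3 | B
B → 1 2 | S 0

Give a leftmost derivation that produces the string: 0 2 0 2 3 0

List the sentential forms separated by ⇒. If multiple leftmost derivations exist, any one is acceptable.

S ⇒ 0 2 A ⇒ 0 2 B ⇒ 0 2 S 0 ⇒ 0 2 0 2 A 0 ⇒ 0 2 0 2 3 0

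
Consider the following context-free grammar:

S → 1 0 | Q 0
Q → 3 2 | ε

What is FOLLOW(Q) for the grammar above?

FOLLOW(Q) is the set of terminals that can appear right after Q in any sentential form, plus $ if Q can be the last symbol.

We compute FOLLOW(Q) using the standard algorithm.
FOLLOW(S) starts with {$}.
FIRST(Q) = {3, ε}
FIRST(S) = {0, 1, 3}
FOLLOW(Q) = {0}
FOLLOW(S) = {$}
Therefore, FOLLOW(Q) = {0}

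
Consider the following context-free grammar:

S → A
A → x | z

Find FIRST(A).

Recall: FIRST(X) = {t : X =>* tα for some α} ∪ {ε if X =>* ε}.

We compute FIRST(A) using the standard algorithm.
FIRST(A) = {x, z}
FIRST(S) = {x, z}
Therefore, FIRST(A) = {x, z}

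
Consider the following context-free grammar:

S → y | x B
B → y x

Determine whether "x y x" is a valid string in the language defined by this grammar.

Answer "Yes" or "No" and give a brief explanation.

Yes - a valid derivation exists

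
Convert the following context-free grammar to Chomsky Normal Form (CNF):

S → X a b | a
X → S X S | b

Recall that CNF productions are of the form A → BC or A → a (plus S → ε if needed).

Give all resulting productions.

TA → a; TB → b; S → a; X → b; S → X X0; X0 → TA TB; X → S X1; X1 → X S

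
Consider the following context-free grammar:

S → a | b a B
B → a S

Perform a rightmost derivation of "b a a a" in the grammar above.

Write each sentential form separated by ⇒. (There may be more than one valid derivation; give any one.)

S ⇒ b a B ⇒ b a a S ⇒ b a a a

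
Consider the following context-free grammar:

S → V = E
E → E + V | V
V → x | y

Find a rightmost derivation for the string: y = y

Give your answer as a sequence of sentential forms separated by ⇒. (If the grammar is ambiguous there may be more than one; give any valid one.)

S ⇒ V = E ⇒ V = V ⇒ V = y ⇒ y = y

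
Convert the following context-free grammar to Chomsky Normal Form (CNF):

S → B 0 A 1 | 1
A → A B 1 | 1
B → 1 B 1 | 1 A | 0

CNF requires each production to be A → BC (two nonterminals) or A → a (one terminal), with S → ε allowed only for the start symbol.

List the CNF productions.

T0 → 0; T1 → 1; S → 1; A → 1; B → 0; S → B X0; X0 → T0 X1; X1 → A T1; A → A X2; X2 → B T1; B → T1 X3; X3 → B T1; B → T1 A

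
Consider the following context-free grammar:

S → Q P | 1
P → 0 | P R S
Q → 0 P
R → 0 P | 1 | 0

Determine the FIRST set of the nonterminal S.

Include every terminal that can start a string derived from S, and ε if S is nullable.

We compute FIRST(S) using the standard algorithm.
FIRST(P) = {0}
FIRST(Q) = {0}
FIRST(R) = {0, 1}
FIRST(S) = {0, 1}
Therefore, FIRST(S) = {0, 1}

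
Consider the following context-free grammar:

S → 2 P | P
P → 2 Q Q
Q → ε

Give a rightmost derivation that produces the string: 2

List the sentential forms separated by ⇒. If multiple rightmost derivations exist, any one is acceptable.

S ⇒ P ⇒ 2 Q Q ⇒ 2 Q ⇒ 2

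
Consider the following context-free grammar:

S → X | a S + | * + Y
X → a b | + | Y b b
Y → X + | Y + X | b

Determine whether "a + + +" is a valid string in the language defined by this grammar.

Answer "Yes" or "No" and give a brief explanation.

No - no valid derivation exists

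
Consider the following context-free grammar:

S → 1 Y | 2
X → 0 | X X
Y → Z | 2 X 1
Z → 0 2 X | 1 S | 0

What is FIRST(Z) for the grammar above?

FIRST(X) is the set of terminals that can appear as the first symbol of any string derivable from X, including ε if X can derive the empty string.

We compute FIRST(Z) using the standard algorithm.
FIRST(S) = {1, 2}
FIRST(X) = {0}
FIRST(Y) = {0, 1, 2}
FIRST(Z) = {0, 1}
Therefore, FIRST(Z) = {0, 1}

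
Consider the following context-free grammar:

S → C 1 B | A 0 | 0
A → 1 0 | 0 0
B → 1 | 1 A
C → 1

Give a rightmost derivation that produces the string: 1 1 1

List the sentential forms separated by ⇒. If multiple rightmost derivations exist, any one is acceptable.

S ⇒ C 1 B ⇒ C 1 1 ⇒ 1 1 1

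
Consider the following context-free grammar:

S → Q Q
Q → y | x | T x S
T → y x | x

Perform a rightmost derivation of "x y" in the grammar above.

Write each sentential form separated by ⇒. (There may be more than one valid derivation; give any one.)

S ⇒ Q Q ⇒ Q y ⇒ x y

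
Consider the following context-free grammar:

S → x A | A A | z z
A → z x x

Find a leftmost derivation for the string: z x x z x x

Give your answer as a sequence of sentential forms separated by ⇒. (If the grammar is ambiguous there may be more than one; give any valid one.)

S ⇒ A A ⇒ z x x A ⇒ z x x z x x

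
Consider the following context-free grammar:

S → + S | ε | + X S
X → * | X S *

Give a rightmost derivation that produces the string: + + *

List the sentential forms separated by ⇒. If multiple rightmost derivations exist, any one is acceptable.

S ⇒ + S ⇒ + + X S ⇒ + + X ⇒ + + *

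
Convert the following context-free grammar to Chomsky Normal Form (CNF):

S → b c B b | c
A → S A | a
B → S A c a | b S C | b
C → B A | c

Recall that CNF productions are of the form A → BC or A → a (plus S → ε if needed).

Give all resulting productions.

TB → b; TC → c; S → c; A → a; TA → a; B → b; C → c; S → TB X0; X0 → TC X1; X1 → B TB; A → S A; B → S X2; X2 → A X3; X3 → TC TA; B → TB X4; X4 → S C; C → B A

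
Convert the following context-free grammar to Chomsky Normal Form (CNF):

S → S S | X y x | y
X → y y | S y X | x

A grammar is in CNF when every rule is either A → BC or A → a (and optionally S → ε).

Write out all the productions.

TY → y; TX → x; S → y; X → x; S → S S; S → X X0; X0 → TY TX; X → TY TY; X → S X1; X1 → TY X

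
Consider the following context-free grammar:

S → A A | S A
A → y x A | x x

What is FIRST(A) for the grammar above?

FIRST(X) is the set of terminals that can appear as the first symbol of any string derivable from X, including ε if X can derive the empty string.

We compute FIRST(A) using the standard algorithm.
FIRST(A) = {x, y}
FIRST(S) = {x, y}
Therefore, FIRST(A) = {x, y}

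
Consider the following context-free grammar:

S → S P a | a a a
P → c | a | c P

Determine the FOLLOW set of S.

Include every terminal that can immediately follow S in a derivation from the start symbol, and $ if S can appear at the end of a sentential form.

We compute FOLLOW(S) using the standard algorithm.
FOLLOW(S) starts with {$}.
FIRST(P) = {a, c}
FIRST(S) = {a}
FOLLOW(P) = {a}
FOLLOW(S) = {$, a, c}
Therefore, FOLLOW(S) = {$, a, c}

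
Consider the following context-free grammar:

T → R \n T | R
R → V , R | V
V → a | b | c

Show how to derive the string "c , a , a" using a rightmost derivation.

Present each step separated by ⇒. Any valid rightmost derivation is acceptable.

T ⇒ R ⇒ V , R ⇒ V , V , R ⇒ V , V , V ⇒ V , V , a ⇒ V , a , a ⇒ c , a , a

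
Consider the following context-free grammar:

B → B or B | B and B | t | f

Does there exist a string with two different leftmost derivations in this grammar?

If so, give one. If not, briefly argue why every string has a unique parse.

Yes - the string 't and t and t and f' has two distinct leftmost derivations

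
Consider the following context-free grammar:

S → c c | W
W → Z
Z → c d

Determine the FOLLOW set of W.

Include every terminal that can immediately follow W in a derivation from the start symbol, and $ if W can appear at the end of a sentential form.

We compute FOLLOW(W) using the standard algorithm.
FOLLOW(S) starts with {$}.
FIRST(S) = {c}
FIRST(W) = {c}
FIRST(Z) = {c}
FOLLOW(S) = {$}
FOLLOW(W) = {$}
FOLLOW(Z) = {$}
Therefore, FOLLOW(W) = {$}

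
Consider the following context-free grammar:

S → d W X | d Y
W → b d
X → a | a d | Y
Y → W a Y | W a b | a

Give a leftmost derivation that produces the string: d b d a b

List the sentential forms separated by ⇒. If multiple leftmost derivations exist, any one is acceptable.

S ⇒ d Y ⇒ d W a b ⇒ d b d a b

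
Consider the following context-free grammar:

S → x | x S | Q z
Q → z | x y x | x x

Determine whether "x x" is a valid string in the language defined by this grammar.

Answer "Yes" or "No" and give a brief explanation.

Yes - a valid derivation exists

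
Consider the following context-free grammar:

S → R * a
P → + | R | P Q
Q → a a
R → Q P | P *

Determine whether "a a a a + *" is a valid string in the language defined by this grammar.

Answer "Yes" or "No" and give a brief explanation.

No - no valid derivation exists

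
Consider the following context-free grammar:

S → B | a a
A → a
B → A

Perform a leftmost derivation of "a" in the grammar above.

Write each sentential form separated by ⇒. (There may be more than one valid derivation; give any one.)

S ⇒ B ⇒ A ⇒ a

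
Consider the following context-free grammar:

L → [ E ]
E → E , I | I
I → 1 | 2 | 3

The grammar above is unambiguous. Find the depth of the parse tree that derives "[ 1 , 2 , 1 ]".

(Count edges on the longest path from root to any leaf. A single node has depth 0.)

5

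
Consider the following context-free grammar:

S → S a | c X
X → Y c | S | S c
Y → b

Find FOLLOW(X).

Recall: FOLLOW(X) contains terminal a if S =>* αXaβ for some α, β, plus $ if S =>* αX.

We compute FOLLOW(X) using the standard algorithm.
FOLLOW(S) starts with {$}.
FIRST(S) = {c}
FIRST(X) = {b, c}
FIRST(Y) = {b}
FOLLOW(S) = {$, a, c}
FOLLOW(X) = {$, a, c}
FOLLOW(Y) = {c}
Therefore, FOLLOW(X) = {$, a, c}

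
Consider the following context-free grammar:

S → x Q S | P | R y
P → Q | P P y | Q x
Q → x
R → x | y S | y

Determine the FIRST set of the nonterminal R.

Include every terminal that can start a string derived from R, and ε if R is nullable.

We compute FIRST(R) using the standard algorithm.
FIRST(P) = {x}
FIRST(Q) = {x}
FIRST(R) = {x, y}
FIRST(S) = {x, y}
Therefore, FIRST(R) = {x, y}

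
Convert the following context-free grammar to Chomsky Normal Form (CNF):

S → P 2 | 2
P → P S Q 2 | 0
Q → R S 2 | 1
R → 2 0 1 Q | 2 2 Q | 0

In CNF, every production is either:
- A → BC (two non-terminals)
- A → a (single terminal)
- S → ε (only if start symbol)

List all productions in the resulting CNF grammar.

T2 → 2; S → 2; P → 0; Q → 1; T0 → 0; T1 → 1; R → 0; S → P T2; P → P X0; X0 → S X1; X1 → Q T2; Q → R X2; X2 → S T2; R → T2 X3; X3 → T0 X4; X4 → T1 Q; R → T2 X5; X5 → T2 Q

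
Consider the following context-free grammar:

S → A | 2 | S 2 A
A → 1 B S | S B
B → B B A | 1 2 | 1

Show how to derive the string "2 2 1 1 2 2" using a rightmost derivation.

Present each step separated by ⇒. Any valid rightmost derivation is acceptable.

S ⇒ S 2 A ⇒ S 2 1 B S ⇒ S 2 1 B 2 ⇒ S 2 1 1 2 2 ⇒ 2 2 1 1 2 2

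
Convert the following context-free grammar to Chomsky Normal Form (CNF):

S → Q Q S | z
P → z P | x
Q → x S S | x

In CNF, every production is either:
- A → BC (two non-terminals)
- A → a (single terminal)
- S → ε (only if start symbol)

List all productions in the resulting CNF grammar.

S → z; TZ → z; P → x; TX → x; Q → x; S → Q X0; X0 → Q S; P → TZ P; Q → TX X1; X1 → S S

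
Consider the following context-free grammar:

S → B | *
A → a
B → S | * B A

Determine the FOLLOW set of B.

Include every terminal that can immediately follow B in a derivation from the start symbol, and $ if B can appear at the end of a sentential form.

We compute FOLLOW(B) using the standard algorithm.
FOLLOW(S) starts with {$}.
FIRST(A) = {a}
FIRST(B) = {*}
FIRST(S) = {*}
FOLLOW(A) = {$, a}
FOLLOW(B) = {$, a}
FOLLOW(S) = {$, a}
Therefore, FOLLOW(B) = {$, a}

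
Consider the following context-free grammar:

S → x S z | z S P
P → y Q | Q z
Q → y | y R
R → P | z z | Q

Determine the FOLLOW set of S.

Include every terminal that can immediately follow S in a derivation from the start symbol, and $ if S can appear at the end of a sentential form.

We compute FOLLOW(S) using the standard algorithm.
FOLLOW(S) starts with {$}.
FIRST(P) = {y}
FIRST(Q) = {y}
FIRST(R) = {y, z}
FIRST(S) = {x, z}
FOLLOW(P) = {$, y, z}
FOLLOW(Q) = {$, y, z}
FOLLOW(R) = {$, y, z}
FOLLOW(S) = {$, y, z}
Therefore, FOLLOW(S) = {$, y, z}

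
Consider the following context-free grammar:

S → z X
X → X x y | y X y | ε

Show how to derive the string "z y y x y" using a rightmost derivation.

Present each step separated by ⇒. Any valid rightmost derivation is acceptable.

S ⇒ z X ⇒ z X x y ⇒ z y X y x y ⇒ z y y x y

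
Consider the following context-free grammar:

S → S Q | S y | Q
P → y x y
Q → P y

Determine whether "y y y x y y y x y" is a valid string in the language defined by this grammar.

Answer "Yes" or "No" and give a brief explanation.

No - no valid derivation exists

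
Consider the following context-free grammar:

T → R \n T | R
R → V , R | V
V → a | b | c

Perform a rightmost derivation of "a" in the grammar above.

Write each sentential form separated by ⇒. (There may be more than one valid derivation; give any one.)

T ⇒ R ⇒ V ⇒ a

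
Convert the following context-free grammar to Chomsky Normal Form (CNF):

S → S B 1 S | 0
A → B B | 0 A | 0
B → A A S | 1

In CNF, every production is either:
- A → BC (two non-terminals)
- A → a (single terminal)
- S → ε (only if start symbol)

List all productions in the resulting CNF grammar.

T1 → 1; S → 0; T0 → 0; A → 0; B → 1; S → S X0; X0 → B X1; X1 → T1 S; A → B B; A → T0 A; B → A X2; X2 → A S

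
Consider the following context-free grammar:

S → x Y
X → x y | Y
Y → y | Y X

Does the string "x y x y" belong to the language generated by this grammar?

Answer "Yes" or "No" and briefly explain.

Yes - a valid derivation exists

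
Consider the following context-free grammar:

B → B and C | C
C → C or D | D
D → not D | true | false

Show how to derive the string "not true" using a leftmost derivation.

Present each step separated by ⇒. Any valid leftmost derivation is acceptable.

B ⇒ C ⇒ D ⇒ not D ⇒ not true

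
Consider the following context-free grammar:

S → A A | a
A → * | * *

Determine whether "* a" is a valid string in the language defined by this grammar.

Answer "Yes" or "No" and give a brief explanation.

No - no valid derivation exists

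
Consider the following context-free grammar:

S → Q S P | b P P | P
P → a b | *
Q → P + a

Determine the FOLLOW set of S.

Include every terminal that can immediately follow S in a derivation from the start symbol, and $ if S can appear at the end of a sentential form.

We compute FOLLOW(S) using the standard algorithm.
FOLLOW(S) starts with {$}.
FIRST(P) = {*, a}
FIRST(Q) = {*, a}
FIRST(S) = {*, a, b}
FOLLOW(P) = {$, *, +, a}
FOLLOW(Q) = {*, a, b}
FOLLOW(S) = {$, *, a}
Therefore, FOLLOW(S) = {$, *, a}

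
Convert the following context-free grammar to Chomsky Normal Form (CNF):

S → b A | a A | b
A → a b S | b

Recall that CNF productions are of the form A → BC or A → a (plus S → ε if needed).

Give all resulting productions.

TB → b; TA → a; S → b; A → b; S → TB A; S → TA A; A → TA X0; X0 → TB S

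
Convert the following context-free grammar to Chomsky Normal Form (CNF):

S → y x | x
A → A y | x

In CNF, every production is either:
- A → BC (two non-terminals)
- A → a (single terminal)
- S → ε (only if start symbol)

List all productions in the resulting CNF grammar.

TY → y; TX → x; S → x; A → x; S → TY TX; A → A TY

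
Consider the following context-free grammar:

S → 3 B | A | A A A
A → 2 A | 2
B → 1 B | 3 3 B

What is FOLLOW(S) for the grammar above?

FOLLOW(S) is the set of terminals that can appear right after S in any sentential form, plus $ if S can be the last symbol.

We compute FOLLOW(S) using the standard algorithm.
FOLLOW(S) starts with {$}.
FIRST(A) = {2}
FIRST(B) = {1, 3}
FIRST(S) = {2, 3}
FOLLOW(A) = {$, 2}
FOLLOW(B) = {$}
FOLLOW(S) = {$}
Therefore, FOLLOW(S) = {$}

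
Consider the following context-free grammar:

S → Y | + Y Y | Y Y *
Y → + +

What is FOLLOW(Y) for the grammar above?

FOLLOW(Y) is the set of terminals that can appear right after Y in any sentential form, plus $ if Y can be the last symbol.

We compute FOLLOW(Y) using the standard algorithm.
FOLLOW(S) starts with {$}.
FIRST(S) = {+}
FIRST(Y) = {+}
FOLLOW(S) = {$}
FOLLOW(Y) = {$, *, +}
Therefore, FOLLOW(Y) = {$, *, +}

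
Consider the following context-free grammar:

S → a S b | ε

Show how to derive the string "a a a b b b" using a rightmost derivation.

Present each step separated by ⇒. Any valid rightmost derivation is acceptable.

S ⇒ a S b ⇒ a a S b b ⇒ a a a S b b b ⇒ a a a b b b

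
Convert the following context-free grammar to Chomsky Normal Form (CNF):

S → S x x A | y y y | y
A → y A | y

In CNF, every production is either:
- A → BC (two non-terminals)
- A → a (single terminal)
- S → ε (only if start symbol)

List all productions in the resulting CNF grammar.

TX → x; TY → y; S → y; A → y; S → S X0; X0 → TX X1; X1 → TX A; S → TY X2; X2 → TY TY; A → TY A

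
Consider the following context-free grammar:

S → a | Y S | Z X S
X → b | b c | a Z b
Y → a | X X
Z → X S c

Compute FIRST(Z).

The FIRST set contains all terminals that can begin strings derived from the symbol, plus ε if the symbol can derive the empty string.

We compute FIRST(Z) using the standard algorithm.
FIRST(S) = {a, b}
FIRST(X) = {a, b}
FIRST(Y) = {a, b}
FIRST(Z) = {a, b}
Therefore, FIRST(Z) = {a, b}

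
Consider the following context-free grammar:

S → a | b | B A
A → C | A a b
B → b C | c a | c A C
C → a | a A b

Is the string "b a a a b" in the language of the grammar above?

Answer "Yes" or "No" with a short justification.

Yes - a valid derivation exists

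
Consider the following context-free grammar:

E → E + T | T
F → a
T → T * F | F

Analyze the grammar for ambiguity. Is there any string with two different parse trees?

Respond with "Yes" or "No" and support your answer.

No - the grammar is unambiguous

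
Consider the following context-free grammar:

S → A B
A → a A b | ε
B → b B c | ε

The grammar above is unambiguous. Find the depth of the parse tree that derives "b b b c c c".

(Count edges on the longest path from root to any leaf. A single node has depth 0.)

5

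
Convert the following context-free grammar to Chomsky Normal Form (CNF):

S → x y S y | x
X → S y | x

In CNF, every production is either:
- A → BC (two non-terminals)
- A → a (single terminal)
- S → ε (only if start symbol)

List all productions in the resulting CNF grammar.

TX → x; TY → y; S → x; X → x; S → TX X0; X0 → TY X1; X1 → S TY; X → S TY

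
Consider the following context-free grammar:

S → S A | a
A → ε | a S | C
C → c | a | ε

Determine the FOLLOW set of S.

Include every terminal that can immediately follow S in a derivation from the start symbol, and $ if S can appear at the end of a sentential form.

We compute FOLLOW(S) using the standard algorithm.
FOLLOW(S) starts with {$}.
FIRST(A) = {a, c, ε}
FIRST(C) = {a, c, ε}
FIRST(S) = {a}
FOLLOW(A) = {$, a, c}
FOLLOW(C) = {$, a, c}
FOLLOW(S) = {$, a, c}
Therefore, FOLLOW(S) = {$, a, c}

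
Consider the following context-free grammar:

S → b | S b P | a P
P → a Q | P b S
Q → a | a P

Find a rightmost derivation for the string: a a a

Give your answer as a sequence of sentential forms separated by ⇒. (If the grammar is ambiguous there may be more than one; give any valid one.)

S ⇒ a P ⇒ a a Q ⇒ a a a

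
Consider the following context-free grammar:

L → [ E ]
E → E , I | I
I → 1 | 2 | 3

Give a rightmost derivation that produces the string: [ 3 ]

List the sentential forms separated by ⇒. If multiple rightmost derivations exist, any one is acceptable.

L ⇒ [ E ] ⇒ [ I ] ⇒ [ 3 ]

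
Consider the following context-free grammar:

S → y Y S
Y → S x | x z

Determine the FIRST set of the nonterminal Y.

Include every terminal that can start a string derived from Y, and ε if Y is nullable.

We compute FIRST(Y) using the standard algorithm.
FIRST(S) = {y}
FIRST(Y) = {x, y}
Therefore, FIRST(Y) = {x, y}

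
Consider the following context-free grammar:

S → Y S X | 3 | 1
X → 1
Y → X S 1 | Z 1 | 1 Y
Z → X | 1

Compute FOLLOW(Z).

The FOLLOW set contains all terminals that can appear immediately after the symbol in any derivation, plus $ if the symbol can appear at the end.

We compute FOLLOW(Z) using the standard algorithm.
FOLLOW(S) starts with {$}.
FIRST(S) = {1, 3}
FIRST(X) = {1}
FIRST(Y) = {1}
FIRST(Z) = {1}
FOLLOW(S) = {$, 1}
FOLLOW(X) = {$, 1, 3}
FOLLOW(Y) = {1, 3}
FOLLOW(Z) = {1}
Therefore, FOLLOW(Z) = {1}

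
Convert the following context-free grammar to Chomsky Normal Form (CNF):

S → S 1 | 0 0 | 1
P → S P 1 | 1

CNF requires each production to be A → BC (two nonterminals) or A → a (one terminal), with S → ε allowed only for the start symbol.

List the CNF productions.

T1 → 1; T0 → 0; S → 1; P → 1; S → S T1; S → T0 T0; P → S X0; X0 → P T1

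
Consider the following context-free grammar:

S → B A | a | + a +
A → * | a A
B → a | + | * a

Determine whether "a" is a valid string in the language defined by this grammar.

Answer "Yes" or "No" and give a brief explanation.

Yes - a valid derivation exists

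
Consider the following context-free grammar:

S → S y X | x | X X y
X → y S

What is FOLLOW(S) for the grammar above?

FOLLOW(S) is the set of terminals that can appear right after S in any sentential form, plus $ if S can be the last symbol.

We compute FOLLOW(S) using the standard algorithm.
FOLLOW(S) starts with {$}.
FIRST(S) = {x, y}
FIRST(X) = {y}
FOLLOW(S) = {$, y}
FOLLOW(X) = {$, y}
Therefore, FOLLOW(S) = {$, y}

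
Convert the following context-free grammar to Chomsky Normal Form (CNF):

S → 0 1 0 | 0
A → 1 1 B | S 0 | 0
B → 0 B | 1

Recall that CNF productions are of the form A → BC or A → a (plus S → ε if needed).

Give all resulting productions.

T0 → 0; T1 → 1; S → 0; A → 0; B → 1; S → T0 X0; X0 → T1 T0; A → T1 X1; X1 → T1 B; A → S T0; B → T0 B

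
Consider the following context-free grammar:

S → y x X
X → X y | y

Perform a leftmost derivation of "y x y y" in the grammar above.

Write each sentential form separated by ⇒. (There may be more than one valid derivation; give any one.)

S ⇒ y x X ⇒ y x X y ⇒ y x y y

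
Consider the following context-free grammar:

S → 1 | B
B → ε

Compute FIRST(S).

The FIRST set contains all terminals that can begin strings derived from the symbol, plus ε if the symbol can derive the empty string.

We compute FIRST(S) using the standard algorithm.
FIRST(B) = {ε}
FIRST(S) = {1, ε}
Therefore, FIRST(S) = {1, ε}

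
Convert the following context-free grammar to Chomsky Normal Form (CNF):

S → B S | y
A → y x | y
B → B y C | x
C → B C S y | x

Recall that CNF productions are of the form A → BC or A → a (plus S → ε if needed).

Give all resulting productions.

S → y; TY → y; TX → x; A → y; B → x; C → x; S → B S; A → TY TX; B → B X0; X0 → TY C; C → B X1; X1 → C X2; X2 → S TY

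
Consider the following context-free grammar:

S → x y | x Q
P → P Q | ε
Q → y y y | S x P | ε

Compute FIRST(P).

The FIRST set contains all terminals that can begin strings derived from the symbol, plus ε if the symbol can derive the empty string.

We compute FIRST(P) using the standard algorithm.
FIRST(P) = {x, y, ε}
FIRST(Q) = {x, y, ε}
FIRST(S) = {x}
Therefore, FIRST(P) = {x, y, ε}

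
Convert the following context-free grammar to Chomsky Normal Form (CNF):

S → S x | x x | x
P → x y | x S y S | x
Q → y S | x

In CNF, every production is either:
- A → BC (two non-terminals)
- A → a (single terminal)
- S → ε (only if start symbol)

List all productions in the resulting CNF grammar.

TX → x; S → x; TY → y; P → x; Q → x; S → S TX; S → TX TX; P → TX TY; P → TX X0; X0 → S X1; X1 → TY S; Q → TY S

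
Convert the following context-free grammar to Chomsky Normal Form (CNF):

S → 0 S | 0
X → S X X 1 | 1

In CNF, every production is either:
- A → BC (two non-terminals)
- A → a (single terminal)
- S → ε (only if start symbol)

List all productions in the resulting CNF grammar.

T0 → 0; S → 0; T1 → 1; X → 1; S → T0 S; X → S X0; X0 → X X1; X1 → X T1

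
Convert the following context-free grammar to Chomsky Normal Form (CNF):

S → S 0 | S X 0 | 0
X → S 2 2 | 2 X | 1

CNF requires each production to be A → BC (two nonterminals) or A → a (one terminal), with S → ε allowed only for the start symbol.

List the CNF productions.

T0 → 0; S → 0; T2 → 2; X → 1; S → S T0; S → S X0; X0 → X T0; X → S X1; X1 → T2 T2; X → T2 X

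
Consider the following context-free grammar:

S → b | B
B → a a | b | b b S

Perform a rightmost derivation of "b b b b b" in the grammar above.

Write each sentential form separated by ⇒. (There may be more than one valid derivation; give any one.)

S ⇒ B ⇒ b b S ⇒ b b B ⇒ b b b b S ⇒ b b b b b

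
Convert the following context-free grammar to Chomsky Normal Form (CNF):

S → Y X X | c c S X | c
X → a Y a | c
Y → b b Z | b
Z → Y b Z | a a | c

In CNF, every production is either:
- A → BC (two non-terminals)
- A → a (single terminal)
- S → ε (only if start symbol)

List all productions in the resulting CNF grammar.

TC → c; S → c; TA → a; X → c; TB → b; Y → b; Z → c; S → Y X0; X0 → X X; S → TC X1; X1 → TC X2; X2 → S X; X → TA X3; X3 → Y TA; Y → TB X4; X4 → TB Z; Z → Y X5; X5 → TB Z; Z → TA TA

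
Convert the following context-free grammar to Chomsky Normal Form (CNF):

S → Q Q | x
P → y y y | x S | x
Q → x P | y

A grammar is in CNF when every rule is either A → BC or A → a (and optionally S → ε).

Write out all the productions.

S → x; TY → y; TX → x; P → x; Q → y; S → Q Q; P → TY X0; X0 → TY TY; P → TX S; Q → TX P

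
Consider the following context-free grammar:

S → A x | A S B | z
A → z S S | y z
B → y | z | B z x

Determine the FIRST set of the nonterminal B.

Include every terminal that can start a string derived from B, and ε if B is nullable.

We compute FIRST(B) using the standard algorithm.
FIRST(A) = {y, z}
FIRST(B) = {y, z}
FIRST(S) = {y, z}
Therefore, FIRST(B) = {y, z}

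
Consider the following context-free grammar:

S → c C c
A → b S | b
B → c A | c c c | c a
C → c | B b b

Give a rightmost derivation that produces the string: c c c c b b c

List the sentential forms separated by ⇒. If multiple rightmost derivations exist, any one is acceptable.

S ⇒ c C c ⇒ c B b b c ⇒ c c c c b b c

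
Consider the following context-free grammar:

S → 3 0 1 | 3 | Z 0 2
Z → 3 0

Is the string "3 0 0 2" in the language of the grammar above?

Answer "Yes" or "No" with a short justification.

Yes - a valid derivation exists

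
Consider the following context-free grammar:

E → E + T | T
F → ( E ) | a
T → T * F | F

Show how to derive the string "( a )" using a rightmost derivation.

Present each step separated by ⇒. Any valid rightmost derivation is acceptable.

E ⇒ T ⇒ F ⇒ ( E ) ⇒ ( T ) ⇒ ( F ) ⇒ ( a )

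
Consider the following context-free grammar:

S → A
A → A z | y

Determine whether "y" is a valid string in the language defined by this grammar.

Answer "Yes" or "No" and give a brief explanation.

Yes - a valid derivation exists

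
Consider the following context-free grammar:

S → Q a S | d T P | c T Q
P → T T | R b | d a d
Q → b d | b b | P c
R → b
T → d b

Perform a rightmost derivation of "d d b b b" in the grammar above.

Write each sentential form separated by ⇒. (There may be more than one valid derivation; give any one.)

S ⇒ d T P ⇒ d T R b ⇒ d T b b ⇒ d d b b b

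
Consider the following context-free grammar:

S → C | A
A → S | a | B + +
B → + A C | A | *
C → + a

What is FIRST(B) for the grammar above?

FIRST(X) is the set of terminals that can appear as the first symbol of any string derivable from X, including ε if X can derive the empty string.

We compute FIRST(B) using the standard algorithm.
FIRST(A) = {*, +, a}
FIRST(B) = {*, +, a}
FIRST(C) = {+}
FIRST(S) = {*, +, a}
Therefore, FIRST(B) = {*, +, a}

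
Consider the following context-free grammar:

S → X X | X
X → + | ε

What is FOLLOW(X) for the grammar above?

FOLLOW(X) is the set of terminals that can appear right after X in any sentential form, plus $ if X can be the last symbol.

We compute FOLLOW(X) using the standard algorithm.
FOLLOW(S) starts with {$}.
FIRST(S) = {+, ε}
FIRST(X) = {+, ε}
FOLLOW(S) = {$}
FOLLOW(X) = {$, +}
Therefore, FOLLOW(X) = {$, +}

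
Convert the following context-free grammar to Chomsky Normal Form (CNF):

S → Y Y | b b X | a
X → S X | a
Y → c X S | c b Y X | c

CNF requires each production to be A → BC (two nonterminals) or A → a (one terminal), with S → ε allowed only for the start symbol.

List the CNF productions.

TB → b; S → a; X → a; TC → c; Y → c; S → Y Y; S → TB X0; X0 → TB X; X → S X; Y → TC X1; X1 → X S; Y → TC X2; X2 → TB X3; X3 → Y X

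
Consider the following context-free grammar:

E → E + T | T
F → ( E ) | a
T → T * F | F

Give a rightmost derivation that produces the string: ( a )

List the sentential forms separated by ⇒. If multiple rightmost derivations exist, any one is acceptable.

E ⇒ T ⇒ F ⇒ ( E ) ⇒ ( T ) ⇒ ( F ) ⇒ ( a )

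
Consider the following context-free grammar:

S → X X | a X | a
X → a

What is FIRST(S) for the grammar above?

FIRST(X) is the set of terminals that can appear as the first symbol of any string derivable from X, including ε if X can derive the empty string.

We compute FIRST(S) using the standard algorithm.
FIRST(S) = {a}
FIRST(X) = {a}
Therefore, FIRST(S) = {a}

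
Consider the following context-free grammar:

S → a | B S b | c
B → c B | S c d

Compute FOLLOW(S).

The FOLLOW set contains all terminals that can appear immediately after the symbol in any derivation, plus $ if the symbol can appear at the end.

We compute FOLLOW(S) using the standard algorithm.
FOLLOW(S) starts with {$}.
FIRST(B) = {a, c}
FIRST(S) = {a, c}
FOLLOW(B) = {a, c}
FOLLOW(S) = {$, b, c}
Therefore, FOLLOW(S) = {$, b, c}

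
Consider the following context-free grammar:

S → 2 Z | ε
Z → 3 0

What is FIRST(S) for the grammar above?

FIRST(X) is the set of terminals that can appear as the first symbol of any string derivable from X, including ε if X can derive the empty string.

We compute FIRST(S) using the standard algorithm.
FIRST(S) = {2, ε}
FIRST(Z) = {3}
Therefore, FIRST(S) = {2, ε}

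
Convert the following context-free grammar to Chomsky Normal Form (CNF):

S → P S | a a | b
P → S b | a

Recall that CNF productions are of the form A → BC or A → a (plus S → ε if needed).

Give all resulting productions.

TA → a; S → b; TB → b; P → a; S → P S; S → TA TA; P → S TB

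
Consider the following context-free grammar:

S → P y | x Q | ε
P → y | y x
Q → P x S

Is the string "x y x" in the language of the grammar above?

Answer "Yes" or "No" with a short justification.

Yes - a valid derivation exists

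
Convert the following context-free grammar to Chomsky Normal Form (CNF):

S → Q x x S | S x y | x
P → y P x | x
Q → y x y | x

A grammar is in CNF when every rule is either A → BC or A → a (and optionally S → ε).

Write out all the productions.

TX → x; TY → y; S → x; P → x; Q → x; S → Q X0; X0 → TX X1; X1 → TX S; S → S X2; X2 → TX TY; P → TY X3; X3 → P TX; Q → TY X4; X4 → TX TY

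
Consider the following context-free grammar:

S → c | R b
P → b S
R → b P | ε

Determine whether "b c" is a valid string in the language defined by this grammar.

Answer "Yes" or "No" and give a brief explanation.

No - no valid derivation exists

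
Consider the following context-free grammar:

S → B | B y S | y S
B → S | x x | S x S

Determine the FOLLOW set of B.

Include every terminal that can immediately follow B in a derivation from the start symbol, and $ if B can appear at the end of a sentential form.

We compute FOLLOW(B) using the standard algorithm.
FOLLOW(S) starts with {$}.
FIRST(B) = {x, y}
FIRST(S) = {x, y}
FOLLOW(B) = {$, x, y}
FOLLOW(S) = {$, x, y}
Therefore, FOLLOW(B) = {$, x, y}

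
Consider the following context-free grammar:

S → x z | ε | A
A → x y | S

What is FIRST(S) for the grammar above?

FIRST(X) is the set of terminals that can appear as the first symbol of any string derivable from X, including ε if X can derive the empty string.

We compute FIRST(S) using the standard algorithm.
FIRST(A) = {x, ε}
FIRST(S) = {x, ε}
Therefore, FIRST(S) = {x, ε}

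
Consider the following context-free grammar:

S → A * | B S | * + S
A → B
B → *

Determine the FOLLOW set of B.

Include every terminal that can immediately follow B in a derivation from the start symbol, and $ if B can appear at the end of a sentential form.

We compute FOLLOW(B) using the standard algorithm.
FOLLOW(S) starts with {$}.
FIRST(A) = {*}
FIRST(B) = {*}
FIRST(S) = {*}
FOLLOW(A) = {*}
FOLLOW(B) = {*}
FOLLOW(S) = {$}
Therefore, FOLLOW(B) = {*}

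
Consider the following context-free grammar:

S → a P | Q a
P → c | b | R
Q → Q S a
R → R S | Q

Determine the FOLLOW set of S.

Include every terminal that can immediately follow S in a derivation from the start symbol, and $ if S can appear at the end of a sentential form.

We compute FOLLOW(S) using the standard algorithm.
FOLLOW(S) starts with {$}.
FIRST(P) = {b, c}
FIRST(Q) = {}
FIRST(R) = {}
FIRST(S) = {a}
FOLLOW(P) = {$, a}
FOLLOW(Q) = {$, a}
FOLLOW(R) = {$, a}
FOLLOW(S) = {$, a}
Therefore, FOLLOW(S) = {$, a}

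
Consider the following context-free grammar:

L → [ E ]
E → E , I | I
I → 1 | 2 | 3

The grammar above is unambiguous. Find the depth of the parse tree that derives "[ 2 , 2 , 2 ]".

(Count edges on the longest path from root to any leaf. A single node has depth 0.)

5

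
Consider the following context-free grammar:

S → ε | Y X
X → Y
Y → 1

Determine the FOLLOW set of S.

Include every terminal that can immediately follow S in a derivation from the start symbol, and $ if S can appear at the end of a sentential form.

We compute FOLLOW(S) using the standard algorithm.
FOLLOW(S) starts with {$}.
FIRST(S) = {1, ε}
FIRST(X) = {1}
FIRST(Y) = {1}
FOLLOW(S) = {$}
FOLLOW(X) = {$}
FOLLOW(Y) = {$, 1}
Therefore, FOLLOW(S) = {$}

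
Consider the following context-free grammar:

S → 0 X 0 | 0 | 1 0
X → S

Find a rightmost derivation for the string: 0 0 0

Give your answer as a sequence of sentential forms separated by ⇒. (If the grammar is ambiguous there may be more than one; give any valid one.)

S ⇒ 0 X 0 ⇒ 0 S 0 ⇒ 0 0 0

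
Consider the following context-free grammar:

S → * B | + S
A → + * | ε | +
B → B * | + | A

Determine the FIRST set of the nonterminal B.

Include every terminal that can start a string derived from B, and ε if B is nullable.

We compute FIRST(B) using the standard algorithm.
FIRST(A) = {+, ε}
FIRST(B) = {*, +, ε}
FIRST(S) = {*, +}
Therefore, FIRST(B) = {*, +, ε}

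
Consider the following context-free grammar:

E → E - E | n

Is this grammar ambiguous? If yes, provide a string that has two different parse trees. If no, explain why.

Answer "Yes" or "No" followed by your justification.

Yes - the string 'n - n - n - n - n' has two distinct leftmost derivations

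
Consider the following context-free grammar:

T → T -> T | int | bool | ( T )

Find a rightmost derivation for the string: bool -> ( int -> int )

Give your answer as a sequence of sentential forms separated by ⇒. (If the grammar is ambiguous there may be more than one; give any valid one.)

T ⇒ T -> T ⇒ T -> ( T ) ⇒ T -> ( T -> T ) ⇒ T -> ( T -> int ) ⇒ T -> ( int -> int ) ⇒ bool -> ( int -> int )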